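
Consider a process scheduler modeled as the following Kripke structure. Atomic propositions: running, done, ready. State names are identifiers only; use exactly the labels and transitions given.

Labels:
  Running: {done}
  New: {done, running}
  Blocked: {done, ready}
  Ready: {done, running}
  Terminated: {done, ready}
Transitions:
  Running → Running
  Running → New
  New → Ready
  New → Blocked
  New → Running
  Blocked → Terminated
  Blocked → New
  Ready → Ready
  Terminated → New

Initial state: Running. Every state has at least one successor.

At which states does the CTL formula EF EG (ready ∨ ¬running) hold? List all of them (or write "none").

States satisfying EG (ready ∨ ¬running): {Running}.
States satisfying EF EG (ready ∨ ¬running): {Running, New, Blocked, Terminated}.

{Running, New, Blocked, Terminated}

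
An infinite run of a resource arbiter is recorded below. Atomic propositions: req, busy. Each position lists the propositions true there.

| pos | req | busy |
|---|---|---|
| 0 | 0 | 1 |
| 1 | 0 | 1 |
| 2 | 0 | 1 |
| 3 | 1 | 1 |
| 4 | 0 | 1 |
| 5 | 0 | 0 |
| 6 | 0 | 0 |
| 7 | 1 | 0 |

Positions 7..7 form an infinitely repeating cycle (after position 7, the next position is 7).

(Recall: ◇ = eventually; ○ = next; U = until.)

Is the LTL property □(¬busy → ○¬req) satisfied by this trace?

Does not hold

¬busy → ○¬req must hold at every position from 0 onward. It fails at position 6, so □(¬busy → ○¬req) is false.
Positions where ¬busy holds: 5, 6, 7.
Check ○¬req at each: 5→ok, 6→fails, 7→fails.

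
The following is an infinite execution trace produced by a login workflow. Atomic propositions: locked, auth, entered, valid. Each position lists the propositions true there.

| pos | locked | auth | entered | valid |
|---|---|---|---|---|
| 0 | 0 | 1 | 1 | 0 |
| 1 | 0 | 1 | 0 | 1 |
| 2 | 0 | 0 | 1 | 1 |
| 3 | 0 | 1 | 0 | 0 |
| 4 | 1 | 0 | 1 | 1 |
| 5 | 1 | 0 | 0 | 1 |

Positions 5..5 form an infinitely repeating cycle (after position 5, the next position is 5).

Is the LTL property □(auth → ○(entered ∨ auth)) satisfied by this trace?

Yes

auth → ○(entered ∨ auth) holds at every position 0..5, and those are all positions ever visited, so □(auth → ○(entered ∨ auth)) holds.
Positions where auth holds: 0, 1, 3.
Check ○(entered ∨ auth) at each: 0→ok, 1→ok, 3→ok.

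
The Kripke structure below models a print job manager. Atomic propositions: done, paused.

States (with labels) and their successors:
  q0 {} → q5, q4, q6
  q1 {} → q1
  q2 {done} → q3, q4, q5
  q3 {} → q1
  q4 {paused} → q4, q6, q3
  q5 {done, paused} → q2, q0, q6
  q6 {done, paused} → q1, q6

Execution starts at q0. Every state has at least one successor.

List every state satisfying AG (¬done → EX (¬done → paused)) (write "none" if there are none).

States satisfying ¬done → EX (¬done → paused): {q0, q2, q4, q5, q6}.
States satisfying AG (¬done → EX (¬done → paused)): ∅.

none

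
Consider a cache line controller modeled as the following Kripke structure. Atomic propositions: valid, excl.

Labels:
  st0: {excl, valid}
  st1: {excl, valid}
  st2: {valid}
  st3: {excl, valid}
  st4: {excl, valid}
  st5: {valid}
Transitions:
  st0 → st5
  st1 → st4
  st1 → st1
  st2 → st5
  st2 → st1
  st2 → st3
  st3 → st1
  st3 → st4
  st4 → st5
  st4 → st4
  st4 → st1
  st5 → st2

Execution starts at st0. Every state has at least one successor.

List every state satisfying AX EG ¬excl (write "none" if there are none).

{st0, st5}

States satisfying EG ¬excl: {st2, st5}.
States satisfying AX EG ¬excl: {st0, st5}.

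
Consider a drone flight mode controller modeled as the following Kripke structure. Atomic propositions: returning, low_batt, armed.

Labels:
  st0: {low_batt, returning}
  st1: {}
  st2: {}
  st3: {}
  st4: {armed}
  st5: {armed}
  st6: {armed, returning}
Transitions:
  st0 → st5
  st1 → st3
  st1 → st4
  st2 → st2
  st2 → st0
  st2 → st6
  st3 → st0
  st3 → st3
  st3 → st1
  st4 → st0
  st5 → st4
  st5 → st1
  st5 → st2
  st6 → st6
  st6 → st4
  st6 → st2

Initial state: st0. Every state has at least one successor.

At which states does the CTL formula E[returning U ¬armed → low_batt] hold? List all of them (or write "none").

States satisfying returning: {st0, st6}.
States satisfying ¬armed → low_batt: {st0, st4, st5, st6}.
States satisfying E[returning U ¬armed → low_batt]: {st0, st4, st5, st6}.

{st0, st4, st5, st6}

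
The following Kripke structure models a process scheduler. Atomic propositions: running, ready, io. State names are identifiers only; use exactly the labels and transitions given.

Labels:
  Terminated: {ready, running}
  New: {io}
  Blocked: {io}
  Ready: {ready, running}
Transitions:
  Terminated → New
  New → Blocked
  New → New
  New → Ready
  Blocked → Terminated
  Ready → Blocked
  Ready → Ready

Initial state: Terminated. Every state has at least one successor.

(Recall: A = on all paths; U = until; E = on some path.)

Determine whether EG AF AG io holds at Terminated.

States satisfying AF AG io: ∅.
States satisfying EG AF AG io: ∅.
No suitable path/successor from Terminated witnesses the formula.
Terminated ∉ Sat(EG AF AG io).

Violated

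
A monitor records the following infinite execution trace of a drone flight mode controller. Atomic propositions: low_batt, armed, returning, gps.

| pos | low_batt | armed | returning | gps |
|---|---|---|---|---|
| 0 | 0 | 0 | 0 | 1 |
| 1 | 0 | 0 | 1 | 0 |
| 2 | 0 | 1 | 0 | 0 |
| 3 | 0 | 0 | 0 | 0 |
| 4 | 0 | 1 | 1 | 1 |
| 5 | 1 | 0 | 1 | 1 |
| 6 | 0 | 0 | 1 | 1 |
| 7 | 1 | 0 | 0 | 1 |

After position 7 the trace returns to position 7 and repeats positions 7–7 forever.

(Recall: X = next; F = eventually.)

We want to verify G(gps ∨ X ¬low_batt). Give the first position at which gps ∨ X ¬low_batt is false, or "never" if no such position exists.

gps ∨ X ¬low_batt holds at every position 0..7, and those are all the positions the trace ever visits, so the invariant G(gps ∨ X ¬low_batt) is never violated.

never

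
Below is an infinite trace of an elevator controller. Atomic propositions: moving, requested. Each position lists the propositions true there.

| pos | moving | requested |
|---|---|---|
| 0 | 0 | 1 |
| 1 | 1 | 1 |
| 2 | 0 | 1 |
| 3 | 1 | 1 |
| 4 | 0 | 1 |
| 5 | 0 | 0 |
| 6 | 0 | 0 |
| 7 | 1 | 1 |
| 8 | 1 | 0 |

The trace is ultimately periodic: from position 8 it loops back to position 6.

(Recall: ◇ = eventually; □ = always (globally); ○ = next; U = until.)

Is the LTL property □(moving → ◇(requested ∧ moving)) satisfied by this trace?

moving → ◇(requested ∧ moving) holds at every position 0..8, and those are all positions ever visited, so □(moving → ◇(requested ∧ moving)) holds.
Positions where moving holds: 1, 3, 7, 8.
Check ◇(requested ∧ moving) at each: 1→ok, 3→ok, 7→ok, 8→ok.

Holds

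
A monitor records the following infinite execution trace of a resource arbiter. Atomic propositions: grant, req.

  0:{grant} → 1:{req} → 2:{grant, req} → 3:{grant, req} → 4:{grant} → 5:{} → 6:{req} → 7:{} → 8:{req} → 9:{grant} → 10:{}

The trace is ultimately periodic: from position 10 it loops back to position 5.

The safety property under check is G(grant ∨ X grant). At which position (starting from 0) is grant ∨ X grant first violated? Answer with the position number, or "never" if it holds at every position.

5

Check grant ∨ X grant at each position in order: 0 ✓, 1 ✓, 2 ✓, 3 ✓, 4 ✓.
At position 5 the labels are {} and the next position 6 has {req}, so grant ∨ X grant is false there. This is the first violation.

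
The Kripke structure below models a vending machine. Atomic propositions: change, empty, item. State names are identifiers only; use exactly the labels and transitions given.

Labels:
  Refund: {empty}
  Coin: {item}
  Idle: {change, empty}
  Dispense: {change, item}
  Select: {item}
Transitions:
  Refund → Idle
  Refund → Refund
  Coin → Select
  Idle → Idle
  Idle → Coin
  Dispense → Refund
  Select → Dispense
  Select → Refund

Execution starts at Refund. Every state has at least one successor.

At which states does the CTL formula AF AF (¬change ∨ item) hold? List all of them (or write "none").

States satisfying AF (¬change ∨ item): {Refund, Coin, Dispense, Select}.
States satisfying AF AF (¬change ∨ item): {Refund, Coin, Dispense, Select}.

{Refund, Coin, Dispense, Select}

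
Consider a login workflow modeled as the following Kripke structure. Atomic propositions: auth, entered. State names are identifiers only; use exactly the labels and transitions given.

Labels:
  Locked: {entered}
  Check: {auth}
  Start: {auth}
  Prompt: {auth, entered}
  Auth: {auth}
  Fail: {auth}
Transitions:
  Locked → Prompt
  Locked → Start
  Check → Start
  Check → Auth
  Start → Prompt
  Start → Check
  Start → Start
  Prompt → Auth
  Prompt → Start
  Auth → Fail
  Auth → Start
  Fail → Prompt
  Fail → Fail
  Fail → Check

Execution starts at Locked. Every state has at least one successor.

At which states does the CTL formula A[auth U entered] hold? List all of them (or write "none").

{Locked, Prompt}

States satisfying auth: {Check, Start, Prompt, Auth, Fail}.
States satisfying entered: {Locked, Prompt}.
States satisfying A[auth U entered]: {Locked, Prompt}.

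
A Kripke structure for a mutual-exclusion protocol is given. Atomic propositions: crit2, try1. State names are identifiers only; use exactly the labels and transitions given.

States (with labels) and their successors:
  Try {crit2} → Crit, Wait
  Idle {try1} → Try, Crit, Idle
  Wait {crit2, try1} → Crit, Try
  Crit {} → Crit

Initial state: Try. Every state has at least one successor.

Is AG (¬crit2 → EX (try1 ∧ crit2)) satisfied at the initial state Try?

No

States satisfying ¬crit2 → EX (try1 ∧ crit2): {Try, Wait}.
States satisfying AG (¬crit2 → EX (try1 ∧ crit2)): ∅.
Crit is reachable from Try and violates ¬crit2 → EX (try1 ∧ crit2), so AG fails at Try.
Try ∉ Sat(AG (¬crit2 → EX (try1 ∧ crit2))).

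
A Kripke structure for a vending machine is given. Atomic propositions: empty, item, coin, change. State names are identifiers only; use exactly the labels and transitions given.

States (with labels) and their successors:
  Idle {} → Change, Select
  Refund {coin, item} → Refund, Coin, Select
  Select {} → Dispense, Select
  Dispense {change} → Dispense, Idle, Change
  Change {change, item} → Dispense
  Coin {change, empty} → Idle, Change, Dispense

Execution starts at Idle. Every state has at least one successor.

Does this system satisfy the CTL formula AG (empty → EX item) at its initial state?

Satisfied

States satisfying empty → EX item: {Idle, Refund, Select, Dispense, Change, Coin}.
States satisfying AG (empty → EX item): {Idle, Refund, Select, Dispense, Change, Coin}.
Every state reachable from Idle satisfies empty → EX item.
Idle ∈ Sat(AG (empty → EX item)).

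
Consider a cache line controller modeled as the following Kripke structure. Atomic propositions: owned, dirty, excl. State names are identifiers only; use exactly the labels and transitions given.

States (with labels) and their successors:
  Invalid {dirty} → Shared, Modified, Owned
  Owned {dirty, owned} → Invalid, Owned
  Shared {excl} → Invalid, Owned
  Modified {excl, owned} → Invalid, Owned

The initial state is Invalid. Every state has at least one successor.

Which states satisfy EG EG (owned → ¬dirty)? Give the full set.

States satisfying EG (owned → ¬dirty): {Invalid, Shared, Modified}.
States satisfying EG EG (owned → ¬dirty): {Invalid, Shared, Modified}.

{Invalid, Shared, Modified}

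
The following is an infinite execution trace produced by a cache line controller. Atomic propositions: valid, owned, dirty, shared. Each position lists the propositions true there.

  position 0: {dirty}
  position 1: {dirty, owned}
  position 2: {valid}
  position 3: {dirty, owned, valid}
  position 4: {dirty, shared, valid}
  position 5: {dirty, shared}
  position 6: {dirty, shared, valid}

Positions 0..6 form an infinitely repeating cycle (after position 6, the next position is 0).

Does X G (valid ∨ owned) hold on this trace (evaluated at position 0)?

The position after 0 is 1; G (valid ∨ owned) is false there.

Does not hold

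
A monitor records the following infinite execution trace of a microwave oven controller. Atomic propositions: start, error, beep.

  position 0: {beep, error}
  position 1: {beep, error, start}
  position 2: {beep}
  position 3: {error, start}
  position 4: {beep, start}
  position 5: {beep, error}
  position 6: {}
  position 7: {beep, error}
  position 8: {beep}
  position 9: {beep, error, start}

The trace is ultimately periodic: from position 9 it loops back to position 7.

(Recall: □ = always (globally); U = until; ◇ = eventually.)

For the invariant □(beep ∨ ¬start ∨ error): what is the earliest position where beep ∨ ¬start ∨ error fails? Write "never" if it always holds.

never

beep ∨ ¬start ∨ error holds at every position 0..9, and those are all the positions the trace ever visits, so the invariant □(beep ∨ ¬start ∨ error) is never violated.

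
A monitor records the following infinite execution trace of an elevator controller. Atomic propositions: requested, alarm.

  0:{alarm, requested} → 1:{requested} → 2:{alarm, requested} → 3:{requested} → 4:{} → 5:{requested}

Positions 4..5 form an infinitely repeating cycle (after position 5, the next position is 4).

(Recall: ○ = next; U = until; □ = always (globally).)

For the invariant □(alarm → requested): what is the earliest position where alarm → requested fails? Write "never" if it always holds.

alarm → requested holds at every position 0..5, and those are all the positions the trace ever visits, so the invariant □(alarm → requested) is never violated.

never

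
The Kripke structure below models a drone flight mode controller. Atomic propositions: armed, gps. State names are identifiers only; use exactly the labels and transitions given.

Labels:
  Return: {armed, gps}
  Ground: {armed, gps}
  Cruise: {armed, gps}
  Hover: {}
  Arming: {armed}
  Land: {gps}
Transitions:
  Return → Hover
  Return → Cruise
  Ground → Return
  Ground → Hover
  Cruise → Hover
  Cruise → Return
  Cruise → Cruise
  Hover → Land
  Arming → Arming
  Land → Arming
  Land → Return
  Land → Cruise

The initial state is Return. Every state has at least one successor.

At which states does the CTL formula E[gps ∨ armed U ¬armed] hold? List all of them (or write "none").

States satisfying gps ∨ armed: {Return, Ground, Cruise, Arming, Land}.
States satisfying ¬armed: {Hover, Land}.
States satisfying E[gps ∨ armed U ¬armed]: {Return, Ground, Cruise, Hover, Land}.

{Return, Ground, Cruise, Hover, Land}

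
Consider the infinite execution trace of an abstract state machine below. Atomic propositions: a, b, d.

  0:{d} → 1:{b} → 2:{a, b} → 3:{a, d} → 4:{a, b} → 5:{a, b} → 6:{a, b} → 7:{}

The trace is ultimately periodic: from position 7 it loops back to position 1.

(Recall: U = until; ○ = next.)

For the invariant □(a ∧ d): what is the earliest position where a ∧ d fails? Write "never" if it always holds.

0

At position 0 the labels are {d}, so a ∧ d is false there. This is the first violation.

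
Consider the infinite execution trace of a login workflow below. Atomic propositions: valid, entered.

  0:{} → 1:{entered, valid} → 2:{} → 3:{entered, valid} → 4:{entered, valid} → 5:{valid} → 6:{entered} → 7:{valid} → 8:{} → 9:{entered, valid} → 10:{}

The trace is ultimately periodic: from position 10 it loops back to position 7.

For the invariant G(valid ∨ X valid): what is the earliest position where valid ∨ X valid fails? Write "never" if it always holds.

never

valid ∨ X valid holds at every position 0..10, and those are all the positions the trace ever visits, so the invariant G(valid ∨ X valid) is never violated.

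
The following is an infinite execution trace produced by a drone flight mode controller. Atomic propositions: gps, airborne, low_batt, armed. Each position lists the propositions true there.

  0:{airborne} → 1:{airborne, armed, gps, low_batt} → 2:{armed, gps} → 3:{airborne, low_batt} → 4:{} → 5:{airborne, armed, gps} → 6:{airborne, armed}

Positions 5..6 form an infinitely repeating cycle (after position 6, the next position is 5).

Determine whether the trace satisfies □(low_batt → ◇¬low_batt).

Satisfied

low_batt → ◇¬low_batt holds at every position 0..6, and those are all positions ever visited, so □(low_batt → ◇¬low_batt) holds.
Positions where low_batt holds: 1, 3.
Check ◇¬low_batt at each: 1→ok, 3→ok.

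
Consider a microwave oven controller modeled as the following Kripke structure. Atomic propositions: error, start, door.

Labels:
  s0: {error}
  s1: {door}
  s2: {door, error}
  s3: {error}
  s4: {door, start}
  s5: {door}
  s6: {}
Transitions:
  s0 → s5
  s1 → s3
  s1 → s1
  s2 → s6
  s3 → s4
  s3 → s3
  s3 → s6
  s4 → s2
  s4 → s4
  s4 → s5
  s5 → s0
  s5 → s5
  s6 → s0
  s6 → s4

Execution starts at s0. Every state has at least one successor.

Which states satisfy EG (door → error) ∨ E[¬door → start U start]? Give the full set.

{s3, s4}

States satisfying door → error: {s0, s2, s3, s6}.
States satisfying EG (door → error): {s3}.
States satisfying ¬door → start: {s1, s2, s4, s5}.
States satisfying start: {s4}.
States satisfying E[¬door → start U start]: {s4}.
States satisfying EG (door → error) ∨ E[¬door → start U start]: {s3, s4}.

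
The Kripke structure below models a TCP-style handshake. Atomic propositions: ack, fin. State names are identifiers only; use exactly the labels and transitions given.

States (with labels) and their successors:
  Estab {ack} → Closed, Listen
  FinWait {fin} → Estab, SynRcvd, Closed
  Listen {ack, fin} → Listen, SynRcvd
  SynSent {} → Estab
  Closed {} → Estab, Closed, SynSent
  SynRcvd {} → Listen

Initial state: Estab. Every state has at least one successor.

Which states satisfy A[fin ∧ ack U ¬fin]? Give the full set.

States satisfying fin ∧ ack: {Listen}.
States satisfying ¬fin: {Estab, SynSent, Closed, SynRcvd}.
States satisfying A[fin ∧ ack U ¬fin]: {Estab, SynSent, Closed, SynRcvd}.

{Estab, SynSent, Closed, SynRcvd}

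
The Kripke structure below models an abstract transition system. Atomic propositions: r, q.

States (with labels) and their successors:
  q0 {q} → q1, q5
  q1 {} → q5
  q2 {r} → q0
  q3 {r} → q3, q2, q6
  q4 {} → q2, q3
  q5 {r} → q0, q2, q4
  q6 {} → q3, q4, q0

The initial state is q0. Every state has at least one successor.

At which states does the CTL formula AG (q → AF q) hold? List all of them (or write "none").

States satisfying q → AF q: {q0, q1, q2, q3, q4, q5, q6}.
States satisfying AG (q → AF q): {q0, q1, q2, q3, q4, q5, q6}.

{q0, q1, q2, q3, q4, q5, q6}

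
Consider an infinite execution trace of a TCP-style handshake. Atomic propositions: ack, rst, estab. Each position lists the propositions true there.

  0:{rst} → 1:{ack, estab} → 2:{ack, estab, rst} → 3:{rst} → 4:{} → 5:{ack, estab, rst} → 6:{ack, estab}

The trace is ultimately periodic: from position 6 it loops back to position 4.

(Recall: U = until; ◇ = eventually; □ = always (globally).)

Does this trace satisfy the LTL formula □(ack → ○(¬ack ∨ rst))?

No

ack → ○(¬ack ∨ rst) must hold at every position from 0 onward. It fails at position 5, so □(ack → ○(¬ack ∨ rst)) is false.
Positions where ack holds: 1, 2, 5, 6.
Check ○(¬ack ∨ rst) at each: 1→ok, 2→ok, 5→fails, 6→ok.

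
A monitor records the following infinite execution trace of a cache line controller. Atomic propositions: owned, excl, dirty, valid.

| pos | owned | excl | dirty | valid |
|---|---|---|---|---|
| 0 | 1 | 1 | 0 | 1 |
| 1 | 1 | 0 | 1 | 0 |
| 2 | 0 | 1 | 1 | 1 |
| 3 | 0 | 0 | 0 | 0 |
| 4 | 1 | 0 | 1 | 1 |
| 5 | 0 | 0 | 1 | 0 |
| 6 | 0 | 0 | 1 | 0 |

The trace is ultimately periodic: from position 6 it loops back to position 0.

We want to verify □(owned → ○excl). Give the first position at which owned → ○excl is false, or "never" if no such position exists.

At position 0 the labels are {excl, owned, valid} and the next position 1 has {dirty, owned}, so owned → ○excl is false there. This is the first violation.

0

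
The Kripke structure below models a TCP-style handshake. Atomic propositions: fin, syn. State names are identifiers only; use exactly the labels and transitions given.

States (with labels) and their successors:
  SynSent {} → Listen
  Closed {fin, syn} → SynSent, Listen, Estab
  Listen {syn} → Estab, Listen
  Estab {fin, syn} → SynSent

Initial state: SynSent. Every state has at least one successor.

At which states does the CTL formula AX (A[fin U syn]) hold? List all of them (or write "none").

{SynSent, Listen}

States satisfying A[fin U syn]: {Closed, Listen, Estab}.
States satisfying AX (A[fin U syn]): {SynSent, Listen}.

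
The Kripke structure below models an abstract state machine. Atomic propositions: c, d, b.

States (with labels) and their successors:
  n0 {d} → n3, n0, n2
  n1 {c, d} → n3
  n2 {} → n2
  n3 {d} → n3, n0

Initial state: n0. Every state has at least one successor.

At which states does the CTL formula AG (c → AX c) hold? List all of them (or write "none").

States satisfying c → AX c: {n0, n2, n3}.
States satisfying AG (c → AX c): {n0, n2, n3}.

{n0, n2, n3}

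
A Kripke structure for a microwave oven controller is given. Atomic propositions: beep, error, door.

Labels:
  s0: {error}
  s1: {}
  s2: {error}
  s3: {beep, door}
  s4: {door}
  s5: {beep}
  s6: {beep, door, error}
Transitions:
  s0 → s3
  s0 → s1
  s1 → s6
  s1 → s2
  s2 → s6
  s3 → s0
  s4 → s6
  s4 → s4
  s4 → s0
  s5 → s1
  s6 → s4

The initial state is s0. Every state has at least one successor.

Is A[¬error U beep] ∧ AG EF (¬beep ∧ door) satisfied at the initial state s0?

Does not hold

States satisfying ¬error: {s1, s3, s4, s5}.
States satisfying beep: {s3, s5, s6}.
States satisfying A[¬error U beep]: {s3, s5, s6}.
States satisfying EF (¬beep ∧ door): {s0, s1, s2, s3, s4, s5, s6}.
States satisfying AG EF (¬beep ∧ door): {s0, s1, s2, s3, s4, s5, s6}.
States satisfying A[¬error U beep] ∧ AG EF (¬beep ∧ door): {s3, s5, s6}.
s0 ∉ Sat(A[¬error U beep] ∧ AG EF (¬beep ∧ door)).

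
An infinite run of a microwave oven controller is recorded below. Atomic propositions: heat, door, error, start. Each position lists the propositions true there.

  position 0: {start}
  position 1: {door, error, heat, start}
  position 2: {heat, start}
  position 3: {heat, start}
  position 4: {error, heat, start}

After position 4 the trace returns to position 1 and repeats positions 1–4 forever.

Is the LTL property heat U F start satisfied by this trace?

Walking from position 0: F start first holds at position 0, and heat holds at every earlier position along the way, so heat U F start holds.

Holds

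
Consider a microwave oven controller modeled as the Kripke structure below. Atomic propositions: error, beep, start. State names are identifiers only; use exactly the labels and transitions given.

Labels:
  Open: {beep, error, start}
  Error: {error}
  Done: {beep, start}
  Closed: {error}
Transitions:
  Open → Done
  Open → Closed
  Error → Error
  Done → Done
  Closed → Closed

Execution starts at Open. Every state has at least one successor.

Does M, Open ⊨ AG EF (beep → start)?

Satisfied

States satisfying EF (beep → start): {Open, Error, Done, Closed}.
States satisfying AG EF (beep → start): {Open, Error, Done, Closed}.
Every state reachable from Open satisfies EF (beep → start).
Open ∈ Sat(AG EF (beep → start)).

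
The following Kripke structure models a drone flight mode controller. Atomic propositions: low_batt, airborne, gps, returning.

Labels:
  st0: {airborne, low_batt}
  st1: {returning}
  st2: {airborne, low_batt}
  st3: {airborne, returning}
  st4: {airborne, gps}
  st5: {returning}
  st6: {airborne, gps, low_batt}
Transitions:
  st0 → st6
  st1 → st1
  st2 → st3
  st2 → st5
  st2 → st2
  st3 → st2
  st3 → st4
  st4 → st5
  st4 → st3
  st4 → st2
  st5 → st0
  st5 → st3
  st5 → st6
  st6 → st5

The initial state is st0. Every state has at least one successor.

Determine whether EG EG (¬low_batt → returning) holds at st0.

Yes

States satisfying EG (¬low_batt → returning): {st0, st1, st2, st3, st5, st6}.
States satisfying EG EG (¬low_batt → returning): {st0, st1, st2, st3, st5, st6}.
st0 ∈ Sat(EG EG (¬low_batt → returning)).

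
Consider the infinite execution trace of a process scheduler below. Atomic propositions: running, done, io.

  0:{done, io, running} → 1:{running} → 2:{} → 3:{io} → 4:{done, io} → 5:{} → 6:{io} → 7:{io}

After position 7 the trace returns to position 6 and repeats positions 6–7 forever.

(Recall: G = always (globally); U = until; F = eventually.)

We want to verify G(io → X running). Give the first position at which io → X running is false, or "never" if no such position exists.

3

Check io → X running at each position in order: 0 ✓, 1 ✓, 2 ✓.
At position 3 the labels are {io} and the next position 4 has {done, io}, so io → X running is false there. This is the first violation.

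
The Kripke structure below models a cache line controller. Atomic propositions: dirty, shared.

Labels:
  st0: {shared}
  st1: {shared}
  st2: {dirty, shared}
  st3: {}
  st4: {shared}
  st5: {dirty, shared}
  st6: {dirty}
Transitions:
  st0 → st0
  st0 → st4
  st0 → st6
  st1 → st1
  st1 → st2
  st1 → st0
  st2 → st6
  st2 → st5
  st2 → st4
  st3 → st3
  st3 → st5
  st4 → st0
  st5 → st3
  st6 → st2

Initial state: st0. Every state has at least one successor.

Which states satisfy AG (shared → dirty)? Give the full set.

States satisfying shared → dirty: {st2, st3, st5, st6}.
States satisfying AG (shared → dirty): {st3, st5}.

{st3, st5}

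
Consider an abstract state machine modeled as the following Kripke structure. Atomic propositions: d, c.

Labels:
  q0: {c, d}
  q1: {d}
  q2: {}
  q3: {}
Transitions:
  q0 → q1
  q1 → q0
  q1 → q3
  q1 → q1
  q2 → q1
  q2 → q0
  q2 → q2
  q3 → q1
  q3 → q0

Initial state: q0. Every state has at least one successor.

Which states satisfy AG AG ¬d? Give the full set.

States satisfying AG ¬d: ∅.
States satisfying AG AG ¬d: ∅.

none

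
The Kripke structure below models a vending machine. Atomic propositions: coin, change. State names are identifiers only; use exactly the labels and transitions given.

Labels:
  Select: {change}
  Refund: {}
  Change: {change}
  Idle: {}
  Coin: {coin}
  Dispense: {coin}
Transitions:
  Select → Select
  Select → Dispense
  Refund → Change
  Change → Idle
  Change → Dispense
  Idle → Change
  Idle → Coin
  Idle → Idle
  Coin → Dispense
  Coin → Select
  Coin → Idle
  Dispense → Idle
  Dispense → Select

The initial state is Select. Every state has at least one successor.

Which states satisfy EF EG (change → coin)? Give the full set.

{Select, Refund, Change, Idle, Coin, Dispense}

States satisfying EG (change → coin): {Idle, Coin, Dispense}.
States satisfying EF EG (change → coin): {Select, Refund, Change, Idle, Coin, Dispense}.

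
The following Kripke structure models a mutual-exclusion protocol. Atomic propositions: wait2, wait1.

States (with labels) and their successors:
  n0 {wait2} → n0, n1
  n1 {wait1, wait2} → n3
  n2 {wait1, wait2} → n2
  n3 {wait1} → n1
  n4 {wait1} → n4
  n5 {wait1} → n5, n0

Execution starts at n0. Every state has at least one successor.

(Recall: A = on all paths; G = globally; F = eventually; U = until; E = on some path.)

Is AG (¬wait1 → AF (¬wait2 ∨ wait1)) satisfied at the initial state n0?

No

States satisfying ¬wait1 → AF (¬wait2 ∨ wait1): {n1, n2, n3, n4, n5}.
States satisfying AG (¬wait1 → AF (¬wait2 ∨ wait1)): {n1, n2, n3, n4}.
n0 is reachable from n0 and violates ¬wait1 → AF (¬wait2 ∨ wait1), so AG fails at n0.
n0 ∉ Sat(AG (¬wait1 → AF (¬wait2 ∨ wait1))).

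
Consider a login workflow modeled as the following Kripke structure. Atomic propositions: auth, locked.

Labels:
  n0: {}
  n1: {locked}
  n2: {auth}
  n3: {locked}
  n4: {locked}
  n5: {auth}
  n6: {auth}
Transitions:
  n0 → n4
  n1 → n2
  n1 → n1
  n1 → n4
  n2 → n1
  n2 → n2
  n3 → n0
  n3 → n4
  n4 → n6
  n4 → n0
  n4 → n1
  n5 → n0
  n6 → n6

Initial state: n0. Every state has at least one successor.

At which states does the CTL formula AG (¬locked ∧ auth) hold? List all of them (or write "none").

{n6}

States satisfying ¬locked ∧ auth: {n2, n5, n6}.
States satisfying AG (¬locked ∧ auth): {n6}.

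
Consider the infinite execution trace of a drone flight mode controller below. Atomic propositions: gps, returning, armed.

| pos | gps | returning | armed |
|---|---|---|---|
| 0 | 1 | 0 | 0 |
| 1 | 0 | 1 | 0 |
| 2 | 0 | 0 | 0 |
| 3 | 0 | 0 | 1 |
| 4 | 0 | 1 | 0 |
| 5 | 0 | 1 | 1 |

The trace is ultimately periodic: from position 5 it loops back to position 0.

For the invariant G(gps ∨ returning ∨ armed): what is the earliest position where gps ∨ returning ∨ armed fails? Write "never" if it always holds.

Check gps ∨ returning ∨ armed at each position in order: 0 ✓, 1 ✓.
At position 2 the labels are {}, so gps ∨ returning ∨ armed is false there. This is the first violation.

2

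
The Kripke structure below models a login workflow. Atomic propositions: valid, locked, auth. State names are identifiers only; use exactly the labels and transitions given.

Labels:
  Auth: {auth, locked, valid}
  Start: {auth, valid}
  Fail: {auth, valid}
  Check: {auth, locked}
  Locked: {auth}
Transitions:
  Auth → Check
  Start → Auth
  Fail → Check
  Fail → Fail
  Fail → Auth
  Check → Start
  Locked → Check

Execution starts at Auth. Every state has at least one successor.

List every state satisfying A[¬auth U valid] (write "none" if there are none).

{Auth, Start, Fail}

States satisfying ¬auth: ∅.
States satisfying valid: {Auth, Start, Fail}.
States satisfying A[¬auth U valid]: {Auth, Start, Fail}.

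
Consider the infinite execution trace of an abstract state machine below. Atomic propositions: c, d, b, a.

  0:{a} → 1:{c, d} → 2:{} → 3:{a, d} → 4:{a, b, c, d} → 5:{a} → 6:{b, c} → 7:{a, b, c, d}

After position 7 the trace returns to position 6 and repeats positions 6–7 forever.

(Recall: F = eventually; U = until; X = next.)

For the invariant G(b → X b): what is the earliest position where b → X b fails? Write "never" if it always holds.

Check b → X b at each position in order: 0 ✓, 1 ✓, 2 ✓, 3 ✓.
At position 4 the labels are {a, b, c, d} and the next position 5 has {a}, so b → X b is false there. This is the first violation.

4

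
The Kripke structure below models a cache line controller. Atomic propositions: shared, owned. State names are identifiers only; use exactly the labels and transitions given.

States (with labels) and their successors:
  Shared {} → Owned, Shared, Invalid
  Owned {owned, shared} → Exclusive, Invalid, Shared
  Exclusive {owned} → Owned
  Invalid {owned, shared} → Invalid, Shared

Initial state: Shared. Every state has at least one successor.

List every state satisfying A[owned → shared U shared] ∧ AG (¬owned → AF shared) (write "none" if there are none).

none

States satisfying owned → shared: {Shared, Owned, Invalid}.
States satisfying shared: {Owned, Invalid}.
States satisfying A[owned → shared U shared]: {Owned, Invalid}.
States satisfying ¬owned → AF shared: {Owned, Exclusive, Invalid}.
States satisfying AG (¬owned → AF shared): ∅.
States satisfying A[owned → shared U shared] ∧ AG (¬owned → AF shared): ∅.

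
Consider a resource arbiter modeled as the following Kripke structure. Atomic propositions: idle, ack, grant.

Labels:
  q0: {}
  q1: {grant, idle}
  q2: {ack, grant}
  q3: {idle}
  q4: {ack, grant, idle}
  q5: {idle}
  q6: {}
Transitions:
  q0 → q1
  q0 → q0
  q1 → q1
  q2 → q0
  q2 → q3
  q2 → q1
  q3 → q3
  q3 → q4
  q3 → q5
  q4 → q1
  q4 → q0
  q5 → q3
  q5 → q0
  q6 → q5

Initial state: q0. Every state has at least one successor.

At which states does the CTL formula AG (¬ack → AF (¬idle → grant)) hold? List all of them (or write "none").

{q1}

States satisfying ¬ack → AF (¬idle → grant): {q1, q2, q3, q4, q5, q6}.
States satisfying AG (¬ack → AF (¬idle → grant)): {q1}.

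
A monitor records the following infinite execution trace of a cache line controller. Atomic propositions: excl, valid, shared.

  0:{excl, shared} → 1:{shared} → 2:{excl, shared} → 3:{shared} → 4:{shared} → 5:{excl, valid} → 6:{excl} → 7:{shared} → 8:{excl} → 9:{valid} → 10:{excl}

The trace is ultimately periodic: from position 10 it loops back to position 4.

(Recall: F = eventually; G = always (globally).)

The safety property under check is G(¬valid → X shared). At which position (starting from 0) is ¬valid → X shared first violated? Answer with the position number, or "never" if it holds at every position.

Check ¬valid → X shared at each position in order: 0 ✓, 1 ✓, 2 ✓, 3 ✓.
At position 4 the labels are {shared} and the next position 5 has {excl, valid}, so ¬valid → X shared is false there. This is the first violation.

4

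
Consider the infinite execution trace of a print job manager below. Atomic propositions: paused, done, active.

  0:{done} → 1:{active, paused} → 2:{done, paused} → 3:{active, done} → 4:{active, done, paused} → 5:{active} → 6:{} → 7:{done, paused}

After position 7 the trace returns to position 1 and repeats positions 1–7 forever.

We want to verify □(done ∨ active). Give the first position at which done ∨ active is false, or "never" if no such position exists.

Check done ∨ active at each position in order: 0 ✓, 1 ✓, 2 ✓, 3 ✓, 4 ✓, 5 ✓.
At position 6 the labels are {}, so done ∨ active is false there. This is the first violation.

6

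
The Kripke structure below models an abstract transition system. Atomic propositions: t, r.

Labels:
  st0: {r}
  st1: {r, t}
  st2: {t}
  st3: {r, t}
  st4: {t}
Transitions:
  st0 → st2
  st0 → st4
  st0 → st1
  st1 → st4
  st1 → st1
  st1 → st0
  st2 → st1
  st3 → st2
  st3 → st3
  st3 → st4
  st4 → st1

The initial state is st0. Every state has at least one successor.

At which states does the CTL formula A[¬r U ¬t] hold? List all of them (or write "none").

States satisfying ¬r: {st2, st4}.
States satisfying ¬t: {st0}.
States satisfying A[¬r U ¬t]: {st0}.

{st0}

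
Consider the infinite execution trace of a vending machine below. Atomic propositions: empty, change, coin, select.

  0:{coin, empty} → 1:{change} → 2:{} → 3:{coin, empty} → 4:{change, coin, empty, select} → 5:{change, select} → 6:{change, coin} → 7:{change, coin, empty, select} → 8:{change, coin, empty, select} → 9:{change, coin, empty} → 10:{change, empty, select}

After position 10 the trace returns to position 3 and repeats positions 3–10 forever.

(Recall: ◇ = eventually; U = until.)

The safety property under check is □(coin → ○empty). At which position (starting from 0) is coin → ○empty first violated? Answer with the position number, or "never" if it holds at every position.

At position 0 the labels are {coin, empty} and the next position 1 has {change}, so coin → ○empty is false there. This is the first violation.

0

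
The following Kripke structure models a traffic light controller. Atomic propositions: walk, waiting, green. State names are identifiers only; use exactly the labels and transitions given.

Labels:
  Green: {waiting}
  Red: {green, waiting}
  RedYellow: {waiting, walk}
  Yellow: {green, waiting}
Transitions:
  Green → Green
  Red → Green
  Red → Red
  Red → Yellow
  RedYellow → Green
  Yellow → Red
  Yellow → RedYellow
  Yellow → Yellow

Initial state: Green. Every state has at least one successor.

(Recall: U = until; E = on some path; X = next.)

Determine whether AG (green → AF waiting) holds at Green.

Holds

States satisfying green → AF waiting: {Green, Red, RedYellow, Yellow}.
States satisfying AG (green → AF waiting): {Green, Red, RedYellow, Yellow}.
Every state reachable from Green satisfies green → AF waiting.
Green ∈ Sat(AG (green → AF waiting)).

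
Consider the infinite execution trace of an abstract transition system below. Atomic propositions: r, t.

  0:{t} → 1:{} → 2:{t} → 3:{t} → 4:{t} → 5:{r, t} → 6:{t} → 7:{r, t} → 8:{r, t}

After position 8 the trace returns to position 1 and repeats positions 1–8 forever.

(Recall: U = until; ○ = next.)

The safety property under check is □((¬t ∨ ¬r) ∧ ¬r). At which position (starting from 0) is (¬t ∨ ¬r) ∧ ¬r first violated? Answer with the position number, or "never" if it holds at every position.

Check (¬t ∨ ¬r) ∧ ¬r at each position in order: 0 ✓, 1 ✓, 2 ✓, 3 ✓, 4 ✓.
At position 5 the labels are {r, t}, so (¬t ∨ ¬r) ∧ ¬r is false there. This is the first violation.

5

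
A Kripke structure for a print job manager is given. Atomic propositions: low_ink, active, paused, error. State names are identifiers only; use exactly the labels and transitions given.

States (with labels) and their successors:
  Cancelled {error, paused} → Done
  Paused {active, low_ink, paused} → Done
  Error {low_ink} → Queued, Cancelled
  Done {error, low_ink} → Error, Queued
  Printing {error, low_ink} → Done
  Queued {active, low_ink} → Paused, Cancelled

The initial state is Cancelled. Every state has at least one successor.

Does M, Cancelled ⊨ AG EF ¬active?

Holds

States satisfying EF ¬active: {Cancelled, Paused, Error, Done, Printing, Queued}.
States satisfying AG EF ¬active: {Cancelled, Paused, Error, Done, Printing, Queued}.
Every state reachable from Cancelled satisfies EF ¬active.
Cancelled ∈ Sat(AG EF ¬active).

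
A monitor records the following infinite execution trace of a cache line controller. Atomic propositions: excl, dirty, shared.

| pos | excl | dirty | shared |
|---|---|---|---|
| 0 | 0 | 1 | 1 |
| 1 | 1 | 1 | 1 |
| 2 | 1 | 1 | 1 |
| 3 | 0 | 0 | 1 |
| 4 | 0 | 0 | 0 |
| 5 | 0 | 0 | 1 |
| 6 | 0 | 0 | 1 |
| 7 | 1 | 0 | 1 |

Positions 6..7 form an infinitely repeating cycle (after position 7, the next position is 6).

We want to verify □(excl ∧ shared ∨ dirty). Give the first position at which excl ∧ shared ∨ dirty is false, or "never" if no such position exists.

Check excl ∧ shared ∨ dirty at each position in order: 0 ✓, 1 ✓, 2 ✓.
At position 3 the labels are {shared}, so excl ∧ shared ∨ dirty is false there. This is the first violation.

3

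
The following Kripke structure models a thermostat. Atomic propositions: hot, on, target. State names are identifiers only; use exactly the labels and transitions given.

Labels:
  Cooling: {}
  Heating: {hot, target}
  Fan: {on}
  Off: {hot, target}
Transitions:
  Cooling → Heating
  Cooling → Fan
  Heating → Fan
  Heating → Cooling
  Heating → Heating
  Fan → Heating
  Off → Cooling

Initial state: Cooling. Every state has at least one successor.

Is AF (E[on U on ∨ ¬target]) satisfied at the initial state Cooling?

Holds

States satisfying E[on U on ∨ ¬target]: {Cooling, Fan}.
States satisfying AF (E[on U on ∨ ¬target]): {Cooling, Fan, Off}.
Cooling ∈ Sat(AF (E[on U on ∨ ¬target])).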